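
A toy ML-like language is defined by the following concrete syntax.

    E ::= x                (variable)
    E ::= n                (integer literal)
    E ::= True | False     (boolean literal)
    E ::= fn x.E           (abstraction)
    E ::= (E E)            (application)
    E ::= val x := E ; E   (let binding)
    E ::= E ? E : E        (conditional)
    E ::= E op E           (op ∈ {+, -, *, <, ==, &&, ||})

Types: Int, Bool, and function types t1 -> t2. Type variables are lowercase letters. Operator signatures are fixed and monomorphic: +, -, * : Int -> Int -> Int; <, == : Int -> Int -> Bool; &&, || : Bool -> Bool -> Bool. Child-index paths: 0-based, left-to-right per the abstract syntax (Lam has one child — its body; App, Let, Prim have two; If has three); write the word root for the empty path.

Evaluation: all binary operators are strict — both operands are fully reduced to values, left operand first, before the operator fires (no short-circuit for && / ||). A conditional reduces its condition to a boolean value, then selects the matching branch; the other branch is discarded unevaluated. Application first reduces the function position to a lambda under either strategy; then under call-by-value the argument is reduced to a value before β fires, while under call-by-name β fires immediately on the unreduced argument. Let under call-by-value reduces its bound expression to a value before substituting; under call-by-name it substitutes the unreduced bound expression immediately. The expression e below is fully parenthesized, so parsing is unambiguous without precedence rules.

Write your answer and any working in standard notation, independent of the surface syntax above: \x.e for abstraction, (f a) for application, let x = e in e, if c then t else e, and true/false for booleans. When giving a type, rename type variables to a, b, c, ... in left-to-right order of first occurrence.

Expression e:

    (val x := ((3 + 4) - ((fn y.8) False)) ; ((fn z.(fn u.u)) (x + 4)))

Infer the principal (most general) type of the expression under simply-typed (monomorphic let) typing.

Answer: a -> a

Trace:
  unify Int ~ Int
  unify Int ~ Int
  unify Int ~ Int
\y._ : a -> Int
  unify a -> Int ~ Bool -> b
  unify a ~ Bool
  unify Int ~ b
_ _ : Int
  unify Int ~ Int
let x : Int
u : d
\u._ : d -> d
\z._ : c -> d -> d
x : Int
  unify Int ~ Int
  unify Int ~ Int
  unify c -> d -> d ~ Int -> e
  unify c ~ Int
  unify d -> d ~ e
_ _ : d -> d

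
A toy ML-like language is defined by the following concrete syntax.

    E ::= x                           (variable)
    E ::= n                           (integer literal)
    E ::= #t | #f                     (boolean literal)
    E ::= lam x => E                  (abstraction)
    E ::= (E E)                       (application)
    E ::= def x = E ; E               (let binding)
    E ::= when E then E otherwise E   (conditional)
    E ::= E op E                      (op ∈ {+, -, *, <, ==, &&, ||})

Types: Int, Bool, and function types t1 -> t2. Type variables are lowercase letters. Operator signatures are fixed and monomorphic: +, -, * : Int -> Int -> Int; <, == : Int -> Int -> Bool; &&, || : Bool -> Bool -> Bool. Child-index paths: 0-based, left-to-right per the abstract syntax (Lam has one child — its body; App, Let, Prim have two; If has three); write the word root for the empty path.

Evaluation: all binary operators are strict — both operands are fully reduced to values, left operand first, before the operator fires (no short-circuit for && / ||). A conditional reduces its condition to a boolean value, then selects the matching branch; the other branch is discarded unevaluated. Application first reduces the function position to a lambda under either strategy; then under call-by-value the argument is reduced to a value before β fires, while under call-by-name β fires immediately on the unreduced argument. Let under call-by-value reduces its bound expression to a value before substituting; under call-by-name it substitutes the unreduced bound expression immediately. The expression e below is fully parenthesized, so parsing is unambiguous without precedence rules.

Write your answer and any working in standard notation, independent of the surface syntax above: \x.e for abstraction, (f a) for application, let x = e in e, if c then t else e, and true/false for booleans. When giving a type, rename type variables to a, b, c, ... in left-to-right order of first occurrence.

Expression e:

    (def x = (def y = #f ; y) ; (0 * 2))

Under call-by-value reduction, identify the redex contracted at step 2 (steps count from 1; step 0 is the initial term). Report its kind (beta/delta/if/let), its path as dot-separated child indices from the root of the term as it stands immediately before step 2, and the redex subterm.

Answer: let at root : (let x = false in (0 * 2))

Working:
step 0: (let x = (let y = false in y) in (0 * 2))
step 1: [let@0] (let x = false in (0 * 2))
step 2: [let@root] (0 * 2)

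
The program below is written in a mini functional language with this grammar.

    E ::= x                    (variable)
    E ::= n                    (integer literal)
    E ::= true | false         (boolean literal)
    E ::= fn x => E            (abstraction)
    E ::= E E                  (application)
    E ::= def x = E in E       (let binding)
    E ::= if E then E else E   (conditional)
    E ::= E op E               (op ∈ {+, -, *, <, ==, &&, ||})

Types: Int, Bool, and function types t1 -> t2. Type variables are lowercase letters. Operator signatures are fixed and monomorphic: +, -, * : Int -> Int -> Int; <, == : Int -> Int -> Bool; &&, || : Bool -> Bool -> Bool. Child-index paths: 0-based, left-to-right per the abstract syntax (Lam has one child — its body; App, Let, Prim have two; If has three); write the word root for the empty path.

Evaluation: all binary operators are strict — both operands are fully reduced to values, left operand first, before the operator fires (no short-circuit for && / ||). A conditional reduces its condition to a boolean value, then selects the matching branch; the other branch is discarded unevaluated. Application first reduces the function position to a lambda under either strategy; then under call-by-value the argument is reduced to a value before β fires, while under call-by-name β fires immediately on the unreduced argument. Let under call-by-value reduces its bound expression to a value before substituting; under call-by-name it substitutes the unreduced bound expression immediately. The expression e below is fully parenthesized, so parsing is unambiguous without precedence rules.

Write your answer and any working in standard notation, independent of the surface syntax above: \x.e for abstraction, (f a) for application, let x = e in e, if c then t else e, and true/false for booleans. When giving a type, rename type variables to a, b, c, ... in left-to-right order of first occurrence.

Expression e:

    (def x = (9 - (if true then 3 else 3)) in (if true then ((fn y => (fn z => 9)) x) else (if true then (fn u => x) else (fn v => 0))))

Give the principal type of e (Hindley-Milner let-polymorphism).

Answer: a -> Int

Working:
  unify Int ~ Int
  unify Bool ~ Bool
  unify Int ~ Int
  unify Int ~ Int
let x : Int
  unify Bool ~ Bool
\z._ : b -> Int
\y._ : a -> b -> Int
x : Int
  unify a -> b -> Int ~ Int -> c
  unify a ~ Int
  unify b -> Int ~ c
_ _ : b -> Int
  unify Bool ~ Bool
x : Int
\u._ : d -> Int
\v._ : e -> Int
  unify d -> Int ~ e -> Int
  unify d ~ e
  unify Int ~ Int
  unify b -> Int ~ e -> Int
  unify b ~ e
  unify Int ~ Int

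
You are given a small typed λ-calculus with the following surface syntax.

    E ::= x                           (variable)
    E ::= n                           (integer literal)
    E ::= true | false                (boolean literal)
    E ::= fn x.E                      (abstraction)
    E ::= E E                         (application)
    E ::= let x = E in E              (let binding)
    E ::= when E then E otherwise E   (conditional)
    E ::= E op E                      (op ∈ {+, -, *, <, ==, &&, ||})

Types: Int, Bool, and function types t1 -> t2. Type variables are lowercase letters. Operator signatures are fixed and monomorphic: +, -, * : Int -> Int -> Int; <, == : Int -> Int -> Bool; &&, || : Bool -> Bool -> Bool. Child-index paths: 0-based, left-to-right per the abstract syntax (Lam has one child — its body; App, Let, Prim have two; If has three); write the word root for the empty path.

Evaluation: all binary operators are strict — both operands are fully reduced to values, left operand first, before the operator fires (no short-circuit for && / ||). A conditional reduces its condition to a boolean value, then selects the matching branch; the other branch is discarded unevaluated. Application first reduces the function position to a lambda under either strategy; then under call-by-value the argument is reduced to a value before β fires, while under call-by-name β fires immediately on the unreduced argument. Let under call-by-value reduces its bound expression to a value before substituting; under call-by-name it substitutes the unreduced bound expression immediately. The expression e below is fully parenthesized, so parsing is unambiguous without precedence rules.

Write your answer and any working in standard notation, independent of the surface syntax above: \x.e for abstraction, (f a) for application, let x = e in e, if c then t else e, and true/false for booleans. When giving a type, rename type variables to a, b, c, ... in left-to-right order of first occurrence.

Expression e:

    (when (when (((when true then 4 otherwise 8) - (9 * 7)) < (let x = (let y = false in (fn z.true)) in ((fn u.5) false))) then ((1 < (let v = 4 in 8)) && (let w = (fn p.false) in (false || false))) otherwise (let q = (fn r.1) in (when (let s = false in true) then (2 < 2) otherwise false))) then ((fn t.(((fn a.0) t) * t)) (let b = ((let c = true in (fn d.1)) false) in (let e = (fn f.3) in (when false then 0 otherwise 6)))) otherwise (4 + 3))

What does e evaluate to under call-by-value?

Trace:
step 0: (if (if (((if true then 4 else 8) - (9 * 7)) < (let x = (let y = false in (\z.true)) in ((\u.5) false))) then ((1 < (let v = 4 in 8)) && (let w = (\p.false) in (false || false))) else (let q = (\r.1) in (if (let s = false in true) then (2 < 2) else false))) then ((\t.(((\a.0) t) * t)) (let b = ((let c = true in (\d.1)) false) in (let e = (\f.3) in (if false then 0 else 6)))) else (4 + 3))
step 1: [if@0.0.0.0] (if (if ((4 - (9 * 7)) < (let x = (let y = false in (\z.true)) in ((\u.5) false))) then ((1 < (let v = 4 in 8)) && (let w = (\p.false) in (false || false))) else (let q = (\r.1) in (if (let s = false in true) then (2 < 2) else false))) then ((\t.(((\a.0) t) * t)) (let b = ((let c = true in (\d.1)) false) in (let e = (\f.3) in (if false then 0 else 6)))) else (4 + 3))
step 2: [delta@0.0.0.1] (if (if ((4 - 63) < (let x = (let y = false in (\z.true)) in ((\u.5) false))) then ((1 < (let v = 4 in 8)) && (let w = (\p.false) in (false || false))) else (let q = (\r.1) in (if (let s = false in true) then (2 < 2) else false))) then ((\t.(((\a.0) t) * t)) (let b = ((let c = true in (\d.1)) false) in (let e = (\f.3) in (if false then 0 else 6)))) else (4 + 3))
step 3: [delta@0.0.0] (if (if (-59 < (let x = (let y = false in (\z.true)) in ((\u.5) false))) then ((1 < (let v = 4 in 8)) && (let w = (\p.false) in (false || false))) else (let q = (\r.1) in (if (let s = false in true) then (2 < 2) else false))) then ((\t.(((\a.0) t) * t)) (let b = ((let c = true in (\d.1)) false) in (let e = (\f.3) in (if false then 0 else 6)))) else (4 + 3))
step 4: [let@0.0.1.0] (if (if (-59 < (let x = (\z.true) in ((\u.5) false))) then ((1 < (let v = 4 in 8)) && (let w = (\p.false) in (false || false))) else (let q = (\r.1) in (if (let s = false in true) then (2 < 2) else false))) then ((\t.(((\a.0) t) * t)) (let b = ((let c = true in (\d.1)) false) in (let e = (\f.3) in (if false then 0 else 6)))) else (4 + 3))
step 5: [let@0.0.1] (if (if (-59 < ((\u.5) false)) then ((1 < (let v = 4 in 8)) && (let w = (\p.false) in (false || false))) else (let q = (\r.1) in (if (let s = false in true) then (2 < 2) else false))) then ((\t.(((\a.0) t) * t)) (let b = ((let c = true in (\d.1)) false) in (let e = (\f.3) in (if false then 0 else 6)))) else (4 + 3))
step 6: [beta@0.0.1] (if (if (-59 < 5) then ((1 < (let v = 4 in 8)) && (let w = (\p.false) in (false || false))) else (let q = (\r.1) in (if (let s = false in true) then (2 < 2) else false))) then ((\t.(((\a.0) t) * t)) (let b = ((let c = true in (\d.1)) false) in (let e = (\f.3) in (if false then 0 else 6)))) else (4 + 3))
step 7: [delta@0.0] (if (if true then ((1 < (let v = 4 in 8)) && (let w = (\p.false) in (false || false))) else (let q = (\r.1) in (if (let s = false in true) then (2 < 2) else false))) then ((\t.(((\a.0) t) * t)) (let b = ((let c = true in (\d.1)) false) in (let e = (\f.3) in (if false then 0 else 6)))) else (4 + 3))
step 8: [if@0] (if ((1 < (let v = 4 in 8)) && (let w = (\p.false) in (false || false))) then ((\t.(((\a.0) t) * t)) (let b = ((let c = true in (\d.1)) false) in (let e = (\f.3) in (if false then 0 else 6)))) else (4 + 3))
step 9: [let@0.0.1] (if ((1 < 8) && (let w = (\p.false) in (false || false))) then ((\t.(((\a.0) t) * t)) (let b = ((let c = true in (\d.1)) false) in (let e = (\f.3) in (if false then 0 else 6)))) else (4 + 3))
step 10: [delta@0.0] (if (true && (let w = (\p.false) in (false || false))) then ((\t.(((\a.0) t) * t)) (let b = ((let c = true in (\d.1)) false) in (let e = (\f.3) in (if false then 0 else 6)))) else (4 + 3))
step 11: [let@0.1] (if (true && (false || false)) then ((\t.(((\a.0) t) * t)) (let b = ((let c = true in (\d.1)) false) in (let e = (\f.3) in (if false then 0 else 6)))) else (4 + 3))
step 12: [delta@0.1] (if (true && false) then ((\t.(((\a.0) t) * t)) (let b = ((let c = true in (\d.1)) false) in (let e = (\f.3) in (if false then 0 else 6)))) else (4 + 3))
step 13: [delta@0] (if false then ((\t.(((\a.0) t) * t)) (let b = ((let c = true in (\d.1)) false) in (let e = (\f.3) in (if false then 0 else 6)))) else (4 + 3))
step 14: [if@root] (4 + 3)
step 15: [delta@root] 7

Answer: 7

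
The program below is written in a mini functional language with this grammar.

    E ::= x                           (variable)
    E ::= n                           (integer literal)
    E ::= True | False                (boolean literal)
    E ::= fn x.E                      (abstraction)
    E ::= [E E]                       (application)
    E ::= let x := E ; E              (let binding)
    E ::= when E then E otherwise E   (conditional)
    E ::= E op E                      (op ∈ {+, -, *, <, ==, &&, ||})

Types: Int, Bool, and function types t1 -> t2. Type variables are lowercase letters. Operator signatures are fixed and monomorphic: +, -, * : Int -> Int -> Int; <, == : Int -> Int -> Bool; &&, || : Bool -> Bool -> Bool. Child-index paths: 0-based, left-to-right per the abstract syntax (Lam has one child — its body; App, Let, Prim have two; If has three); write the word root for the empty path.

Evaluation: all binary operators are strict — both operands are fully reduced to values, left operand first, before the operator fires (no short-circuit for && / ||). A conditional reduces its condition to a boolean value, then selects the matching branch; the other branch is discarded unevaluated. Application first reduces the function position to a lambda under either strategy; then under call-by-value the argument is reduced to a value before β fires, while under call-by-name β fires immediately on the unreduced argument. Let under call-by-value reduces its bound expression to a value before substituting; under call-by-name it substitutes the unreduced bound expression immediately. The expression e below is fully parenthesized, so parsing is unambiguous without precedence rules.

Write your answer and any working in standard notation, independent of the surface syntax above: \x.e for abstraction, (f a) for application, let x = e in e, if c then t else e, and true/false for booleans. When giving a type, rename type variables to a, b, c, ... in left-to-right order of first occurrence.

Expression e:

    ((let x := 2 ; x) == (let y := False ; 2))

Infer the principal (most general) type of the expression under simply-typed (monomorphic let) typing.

Derivation:
let x : Int
x : Int
  unify Int ~ Int
let y : Bool
  unify Int ~ Int

Answer: Bool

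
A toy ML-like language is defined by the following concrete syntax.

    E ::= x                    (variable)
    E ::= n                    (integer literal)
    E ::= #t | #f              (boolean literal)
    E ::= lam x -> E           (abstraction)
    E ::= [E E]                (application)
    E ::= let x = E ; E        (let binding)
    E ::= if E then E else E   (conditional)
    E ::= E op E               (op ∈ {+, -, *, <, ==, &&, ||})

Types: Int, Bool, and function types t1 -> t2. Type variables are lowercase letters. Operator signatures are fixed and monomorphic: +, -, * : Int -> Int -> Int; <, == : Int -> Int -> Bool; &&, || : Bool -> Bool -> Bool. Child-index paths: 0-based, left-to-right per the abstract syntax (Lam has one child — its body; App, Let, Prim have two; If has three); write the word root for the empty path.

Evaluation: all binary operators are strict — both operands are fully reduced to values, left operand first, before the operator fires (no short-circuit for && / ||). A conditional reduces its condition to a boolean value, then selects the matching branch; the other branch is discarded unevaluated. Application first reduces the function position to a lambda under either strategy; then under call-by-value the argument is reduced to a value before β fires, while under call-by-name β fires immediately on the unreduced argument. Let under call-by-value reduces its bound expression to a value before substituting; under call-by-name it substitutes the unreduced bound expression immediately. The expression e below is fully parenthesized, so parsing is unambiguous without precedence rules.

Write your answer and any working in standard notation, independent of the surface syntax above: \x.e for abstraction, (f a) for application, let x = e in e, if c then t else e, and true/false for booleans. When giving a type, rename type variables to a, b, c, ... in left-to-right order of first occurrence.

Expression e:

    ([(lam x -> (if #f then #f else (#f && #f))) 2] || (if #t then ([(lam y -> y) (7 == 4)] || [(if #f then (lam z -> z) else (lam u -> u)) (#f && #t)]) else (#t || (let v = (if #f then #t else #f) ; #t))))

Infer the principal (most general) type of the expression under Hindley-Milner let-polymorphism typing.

Trace:
  unify Bool ~ Bool
  unify Bool ~ Bool
  unify Bool ~ Bool
  unify Bool ~ Bool
\x._ : a -> Bool
  unify a -> Bool ~ Int -> b
  unify a ~ Int
  unify Bool ~ b
_ _ : Bool
  unify Bool ~ Bool
  unify Bool ~ Bool
y : c
\y._ : c -> c
  unify Int ~ Int
  unify Int ~ Int
  unify c -> c ~ Bool -> d
  unify c ~ Bool
  unify Bool ~ d
_ _ : Bool
  unify Bool ~ Bool
  unify Bool ~ Bool
z : e
\z._ : e -> e
u : f
\u._ : f -> f
  unify e -> e ~ f -> f
  unify e ~ f
  unify f ~ f
  unify Bool ~ Bool
  unify Bool ~ Bool
  unify f -> f ~ Bool -> g
  unify f ~ Bool
  unify Bool ~ g
_ _ : Bool
  unify Bool ~ Bool
  unify Bool ~ Bool
  unify Bool ~ Bool
  unify Bool ~ Bool
let v : Bool
  unify Bool ~ Bool
  unify Bool ~ Bool
  unify Bool ~ Bool

Answer: Bool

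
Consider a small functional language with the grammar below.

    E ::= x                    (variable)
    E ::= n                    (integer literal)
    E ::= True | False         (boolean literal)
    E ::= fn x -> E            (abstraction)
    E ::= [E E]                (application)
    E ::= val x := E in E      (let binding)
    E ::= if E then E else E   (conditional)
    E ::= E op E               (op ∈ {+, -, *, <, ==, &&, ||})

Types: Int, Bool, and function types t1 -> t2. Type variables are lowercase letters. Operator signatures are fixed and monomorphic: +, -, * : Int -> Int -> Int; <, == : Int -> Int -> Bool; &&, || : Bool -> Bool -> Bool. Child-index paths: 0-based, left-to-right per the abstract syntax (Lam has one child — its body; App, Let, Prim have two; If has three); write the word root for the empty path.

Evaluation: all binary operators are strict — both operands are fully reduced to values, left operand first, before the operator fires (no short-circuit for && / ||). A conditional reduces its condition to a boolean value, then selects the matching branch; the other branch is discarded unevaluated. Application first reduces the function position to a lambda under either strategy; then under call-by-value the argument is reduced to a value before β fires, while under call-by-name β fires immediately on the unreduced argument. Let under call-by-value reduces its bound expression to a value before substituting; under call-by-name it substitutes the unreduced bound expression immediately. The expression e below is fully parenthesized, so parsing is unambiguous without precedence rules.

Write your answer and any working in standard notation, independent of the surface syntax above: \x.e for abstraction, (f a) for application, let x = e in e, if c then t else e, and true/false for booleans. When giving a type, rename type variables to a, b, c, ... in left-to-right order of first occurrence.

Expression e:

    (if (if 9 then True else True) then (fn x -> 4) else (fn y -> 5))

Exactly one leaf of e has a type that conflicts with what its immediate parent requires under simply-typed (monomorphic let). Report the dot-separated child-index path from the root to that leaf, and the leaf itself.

Working:
  unify Int ~ Bool
  FAIL: mismatch Int ~ Bool

Answer: 0.0 : 9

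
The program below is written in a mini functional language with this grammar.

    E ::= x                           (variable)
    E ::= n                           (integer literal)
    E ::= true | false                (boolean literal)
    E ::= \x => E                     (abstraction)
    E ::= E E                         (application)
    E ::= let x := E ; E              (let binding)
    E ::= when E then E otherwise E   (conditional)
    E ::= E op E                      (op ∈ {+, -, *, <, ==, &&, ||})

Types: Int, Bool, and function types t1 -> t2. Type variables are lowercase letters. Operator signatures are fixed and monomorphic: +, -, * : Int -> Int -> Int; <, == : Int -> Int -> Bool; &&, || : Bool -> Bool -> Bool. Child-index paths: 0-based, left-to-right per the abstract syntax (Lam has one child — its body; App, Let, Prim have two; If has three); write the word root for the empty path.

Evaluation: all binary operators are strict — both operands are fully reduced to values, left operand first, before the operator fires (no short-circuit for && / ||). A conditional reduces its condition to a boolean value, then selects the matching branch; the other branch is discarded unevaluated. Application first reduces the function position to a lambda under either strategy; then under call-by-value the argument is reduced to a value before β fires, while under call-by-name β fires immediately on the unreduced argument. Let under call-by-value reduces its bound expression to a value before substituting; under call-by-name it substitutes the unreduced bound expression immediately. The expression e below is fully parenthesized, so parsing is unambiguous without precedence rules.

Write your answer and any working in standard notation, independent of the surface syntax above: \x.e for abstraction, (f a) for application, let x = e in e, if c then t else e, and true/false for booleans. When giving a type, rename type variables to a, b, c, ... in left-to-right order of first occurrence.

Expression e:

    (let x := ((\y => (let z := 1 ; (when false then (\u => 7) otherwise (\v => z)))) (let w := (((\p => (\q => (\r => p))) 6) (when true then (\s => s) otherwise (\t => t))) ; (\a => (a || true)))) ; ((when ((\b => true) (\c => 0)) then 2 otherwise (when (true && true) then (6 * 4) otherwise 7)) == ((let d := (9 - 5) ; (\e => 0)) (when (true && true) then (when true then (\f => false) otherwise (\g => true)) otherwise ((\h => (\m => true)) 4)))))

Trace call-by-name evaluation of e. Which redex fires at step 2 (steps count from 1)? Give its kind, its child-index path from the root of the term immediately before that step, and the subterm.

Working:
step 0: (let x = ((\y.(let z = 1 in (if false then (\u.7) else (\v.z)))) (let w = (((\p.(\q.(\r.p))) 6) (if true then (\s.s) else (\t.t))) in (\a.(a || true)))) in ((if ((\b.true) (\c.0)) then 2 else (if (true && true) then (6 * 4) else 7)) == ((let d = (9 - 5) in (\e.0)) (if (true && true) then (if true then (\f.false) else (\g.true)) else ((\h.(\m.true)) 4)))))
step 1: [let@root] ((if ((\b.true) (\c.0)) then 2 else (if (true && true) then (6 * 4) else 7)) == ((let d = (9 - 5) in (\e.0)) (if (true && true) then (if true then (\f.false) else (\g.true)) else ((\h.(\m.true)) 4))))
step 2: [beta@0.0] ((if true then 2 else (if (true && true) then (6 * 4) else 7)) == ((let d = (9 - 5) in (\e.0)) (if (true && true) then (if true then (\f.false) else (\g.true)) else ((\h.(\m.true)) 4))))

Answer: beta at 0.0 : ((\b.true) (\c.0))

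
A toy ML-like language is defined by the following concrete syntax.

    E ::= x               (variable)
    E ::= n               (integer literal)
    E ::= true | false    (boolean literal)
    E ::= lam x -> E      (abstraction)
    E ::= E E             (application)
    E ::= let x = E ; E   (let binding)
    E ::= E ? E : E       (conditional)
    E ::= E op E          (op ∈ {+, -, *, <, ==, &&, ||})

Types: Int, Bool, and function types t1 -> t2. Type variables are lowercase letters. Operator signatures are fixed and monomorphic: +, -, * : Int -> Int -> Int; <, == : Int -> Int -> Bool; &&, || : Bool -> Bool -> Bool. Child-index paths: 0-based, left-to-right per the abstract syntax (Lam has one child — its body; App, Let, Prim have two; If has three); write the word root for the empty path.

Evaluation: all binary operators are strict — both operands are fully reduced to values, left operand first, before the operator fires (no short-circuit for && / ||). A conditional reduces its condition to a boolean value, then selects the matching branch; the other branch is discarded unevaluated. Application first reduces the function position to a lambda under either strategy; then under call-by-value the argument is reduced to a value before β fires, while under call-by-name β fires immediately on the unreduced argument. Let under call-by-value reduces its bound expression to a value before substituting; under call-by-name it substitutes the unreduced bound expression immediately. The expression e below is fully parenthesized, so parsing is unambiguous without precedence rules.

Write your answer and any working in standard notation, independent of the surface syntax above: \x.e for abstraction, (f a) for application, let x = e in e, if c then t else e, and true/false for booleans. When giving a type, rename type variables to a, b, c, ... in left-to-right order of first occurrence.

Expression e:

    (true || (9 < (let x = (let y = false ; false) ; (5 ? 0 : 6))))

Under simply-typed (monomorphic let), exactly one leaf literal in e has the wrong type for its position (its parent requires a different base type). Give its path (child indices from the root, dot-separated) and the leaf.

Answer: 1.1.1.0 : 5

Working:
  unify Bool ~ Bool
  unify Int ~ Int
let y : Bool
let x : Bool
  unify Int ~ Bool
  FAIL: mismatch Int ~ Bool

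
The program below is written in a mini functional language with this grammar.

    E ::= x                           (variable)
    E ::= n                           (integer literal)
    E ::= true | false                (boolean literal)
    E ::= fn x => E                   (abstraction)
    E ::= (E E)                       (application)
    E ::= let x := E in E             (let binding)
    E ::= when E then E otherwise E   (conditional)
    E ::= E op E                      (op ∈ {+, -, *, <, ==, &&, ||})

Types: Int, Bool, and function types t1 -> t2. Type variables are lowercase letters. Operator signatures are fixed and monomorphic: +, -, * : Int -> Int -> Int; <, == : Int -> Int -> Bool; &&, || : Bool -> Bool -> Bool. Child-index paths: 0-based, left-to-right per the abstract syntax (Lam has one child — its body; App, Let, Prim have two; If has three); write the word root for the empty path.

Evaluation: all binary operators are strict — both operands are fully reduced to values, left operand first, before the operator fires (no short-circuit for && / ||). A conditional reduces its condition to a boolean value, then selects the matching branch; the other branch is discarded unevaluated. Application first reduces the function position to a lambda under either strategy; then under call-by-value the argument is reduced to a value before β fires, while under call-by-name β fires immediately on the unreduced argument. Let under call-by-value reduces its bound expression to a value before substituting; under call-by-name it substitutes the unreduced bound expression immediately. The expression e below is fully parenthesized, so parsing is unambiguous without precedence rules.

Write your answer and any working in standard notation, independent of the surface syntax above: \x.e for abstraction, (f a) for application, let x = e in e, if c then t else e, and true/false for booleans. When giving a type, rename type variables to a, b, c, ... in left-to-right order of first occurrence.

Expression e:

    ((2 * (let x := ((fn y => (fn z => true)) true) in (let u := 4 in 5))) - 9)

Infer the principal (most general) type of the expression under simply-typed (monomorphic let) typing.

Answer: Int

Working:
  unify Int ~ Int
\z._ : b -> Bool
\y._ : a -> b -> Bool
  unify a -> b -> Bool ~ Bool -> c
  unify a ~ Bool
  unify b -> Bool ~ c
_ _ : b -> Bool
let x : b -> Bool
let u : Int
  unify Int ~ Int
  unify Int ~ Int
  unify Int ~ Int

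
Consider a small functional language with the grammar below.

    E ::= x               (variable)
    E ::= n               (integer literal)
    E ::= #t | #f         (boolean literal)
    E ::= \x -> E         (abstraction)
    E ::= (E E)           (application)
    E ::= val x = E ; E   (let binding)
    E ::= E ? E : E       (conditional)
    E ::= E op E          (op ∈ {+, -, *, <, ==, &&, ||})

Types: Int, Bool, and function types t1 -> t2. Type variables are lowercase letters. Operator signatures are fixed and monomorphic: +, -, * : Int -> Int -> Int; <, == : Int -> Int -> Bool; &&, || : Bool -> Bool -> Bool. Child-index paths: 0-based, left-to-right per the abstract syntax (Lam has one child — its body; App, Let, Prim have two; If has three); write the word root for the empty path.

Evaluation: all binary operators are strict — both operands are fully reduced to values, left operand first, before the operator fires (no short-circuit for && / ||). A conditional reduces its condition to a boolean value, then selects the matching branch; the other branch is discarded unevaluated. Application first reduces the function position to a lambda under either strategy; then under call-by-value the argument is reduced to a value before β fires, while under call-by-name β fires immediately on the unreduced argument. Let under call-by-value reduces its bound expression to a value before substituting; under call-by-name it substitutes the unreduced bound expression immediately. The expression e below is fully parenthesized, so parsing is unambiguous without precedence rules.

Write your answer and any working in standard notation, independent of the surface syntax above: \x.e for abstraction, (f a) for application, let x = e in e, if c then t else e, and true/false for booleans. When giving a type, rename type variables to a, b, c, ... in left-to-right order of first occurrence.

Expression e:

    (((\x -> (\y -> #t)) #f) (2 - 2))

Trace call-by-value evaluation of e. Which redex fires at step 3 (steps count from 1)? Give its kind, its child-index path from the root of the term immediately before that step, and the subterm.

Answer: beta at root : ((\y.true) 0)

Derivation:
step 0: (((\x.(\y.true)) false) (2 - 2))
step 1: [beta@0] ((\y.true) (2 - 2))
step 2: [delta@1] ((\y.true) 0)
step 3: [beta@root] true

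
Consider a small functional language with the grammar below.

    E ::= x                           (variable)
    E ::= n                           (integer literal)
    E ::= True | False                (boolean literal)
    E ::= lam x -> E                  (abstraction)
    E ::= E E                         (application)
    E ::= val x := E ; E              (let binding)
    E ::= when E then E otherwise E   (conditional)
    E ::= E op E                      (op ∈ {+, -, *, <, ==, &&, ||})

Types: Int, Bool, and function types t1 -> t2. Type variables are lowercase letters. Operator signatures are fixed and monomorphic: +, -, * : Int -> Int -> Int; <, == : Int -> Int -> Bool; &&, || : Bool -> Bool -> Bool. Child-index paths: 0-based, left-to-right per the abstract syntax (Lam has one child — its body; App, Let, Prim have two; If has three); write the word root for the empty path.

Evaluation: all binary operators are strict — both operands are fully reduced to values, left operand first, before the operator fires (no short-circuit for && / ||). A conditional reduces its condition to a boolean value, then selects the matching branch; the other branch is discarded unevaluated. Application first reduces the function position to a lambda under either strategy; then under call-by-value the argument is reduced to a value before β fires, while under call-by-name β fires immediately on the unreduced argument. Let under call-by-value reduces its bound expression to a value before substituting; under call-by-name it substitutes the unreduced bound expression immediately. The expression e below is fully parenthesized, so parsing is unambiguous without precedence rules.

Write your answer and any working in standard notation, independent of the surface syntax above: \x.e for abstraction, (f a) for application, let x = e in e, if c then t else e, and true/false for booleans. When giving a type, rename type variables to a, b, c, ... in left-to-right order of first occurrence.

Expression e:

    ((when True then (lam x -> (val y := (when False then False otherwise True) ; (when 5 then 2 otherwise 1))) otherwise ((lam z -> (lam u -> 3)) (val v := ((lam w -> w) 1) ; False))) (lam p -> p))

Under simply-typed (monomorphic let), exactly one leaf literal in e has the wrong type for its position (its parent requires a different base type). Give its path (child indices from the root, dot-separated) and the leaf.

Trace:
  unify Bool ~ Bool
  unify Bool ~ Bool
  unify Bool ~ Bool
let y : Bool
  unify Int ~ Bool
  FAIL: mismatch Int ~ Bool

Answer: 0.1.0.1.0 : 5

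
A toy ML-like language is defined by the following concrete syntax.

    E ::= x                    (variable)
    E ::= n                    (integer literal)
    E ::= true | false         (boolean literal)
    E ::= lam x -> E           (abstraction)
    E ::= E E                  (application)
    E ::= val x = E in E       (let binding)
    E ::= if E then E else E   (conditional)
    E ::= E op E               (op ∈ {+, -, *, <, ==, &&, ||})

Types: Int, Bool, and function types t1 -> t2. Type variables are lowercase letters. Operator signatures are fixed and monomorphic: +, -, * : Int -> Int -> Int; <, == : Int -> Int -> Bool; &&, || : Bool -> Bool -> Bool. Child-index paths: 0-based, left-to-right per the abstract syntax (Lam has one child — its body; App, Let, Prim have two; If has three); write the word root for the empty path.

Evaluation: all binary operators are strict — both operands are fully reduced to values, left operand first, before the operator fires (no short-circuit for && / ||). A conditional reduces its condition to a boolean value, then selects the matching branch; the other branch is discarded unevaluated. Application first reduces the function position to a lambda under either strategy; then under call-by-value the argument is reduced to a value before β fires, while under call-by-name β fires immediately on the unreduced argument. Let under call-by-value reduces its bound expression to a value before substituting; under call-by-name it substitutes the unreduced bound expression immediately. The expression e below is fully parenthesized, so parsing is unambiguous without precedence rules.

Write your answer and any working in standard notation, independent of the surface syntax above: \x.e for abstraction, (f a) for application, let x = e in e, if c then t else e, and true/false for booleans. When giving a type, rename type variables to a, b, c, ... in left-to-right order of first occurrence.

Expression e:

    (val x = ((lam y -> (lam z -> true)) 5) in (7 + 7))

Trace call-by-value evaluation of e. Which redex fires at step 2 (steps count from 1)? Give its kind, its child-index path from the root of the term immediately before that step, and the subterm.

Answer: let at root : (let x = (\z.true) in (7 + 7))

Trace:
step 0: (let x = ((\y.(\z.true)) 5) in (7 + 7))
step 1: [beta@0] (let x = (\z.true) in (7 + 7))
step 2: [let@root] (7 + 7)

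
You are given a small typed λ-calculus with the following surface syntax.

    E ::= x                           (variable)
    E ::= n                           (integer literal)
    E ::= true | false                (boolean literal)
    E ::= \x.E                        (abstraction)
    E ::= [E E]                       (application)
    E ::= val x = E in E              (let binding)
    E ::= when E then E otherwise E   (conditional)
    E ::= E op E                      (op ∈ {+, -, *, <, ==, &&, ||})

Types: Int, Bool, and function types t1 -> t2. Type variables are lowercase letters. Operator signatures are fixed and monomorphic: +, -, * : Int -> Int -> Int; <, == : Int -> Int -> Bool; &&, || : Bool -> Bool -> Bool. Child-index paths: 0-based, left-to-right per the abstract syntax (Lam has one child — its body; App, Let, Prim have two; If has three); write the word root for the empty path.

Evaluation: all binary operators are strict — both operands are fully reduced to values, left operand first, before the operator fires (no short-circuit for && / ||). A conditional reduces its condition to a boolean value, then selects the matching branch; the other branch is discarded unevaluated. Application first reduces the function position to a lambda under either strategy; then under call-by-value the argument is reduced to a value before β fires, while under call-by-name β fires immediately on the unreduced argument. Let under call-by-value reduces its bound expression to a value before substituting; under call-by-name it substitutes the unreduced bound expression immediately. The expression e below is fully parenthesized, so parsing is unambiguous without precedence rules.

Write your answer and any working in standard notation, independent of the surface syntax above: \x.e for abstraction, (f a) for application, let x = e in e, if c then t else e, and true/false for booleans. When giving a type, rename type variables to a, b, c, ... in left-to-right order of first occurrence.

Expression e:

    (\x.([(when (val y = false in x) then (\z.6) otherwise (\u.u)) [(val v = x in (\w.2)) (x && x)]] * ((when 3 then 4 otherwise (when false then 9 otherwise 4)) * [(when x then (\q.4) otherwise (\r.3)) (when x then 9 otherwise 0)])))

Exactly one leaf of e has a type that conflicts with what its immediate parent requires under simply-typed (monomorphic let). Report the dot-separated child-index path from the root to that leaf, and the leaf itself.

Answer: 0.1.0.0 : 3

Working:
let y : Bool
x : a
  unify a ~ Bool
\z._ : b -> Int
u : c
\u._ : c -> c
  unify b -> Int ~ c -> c
  unify b ~ c
  unify Int ~ c
x : Bool
let v : Bool
\w._ : d -> Int
x : Bool
  unify Bool ~ Bool
x : Bool
  unify Bool ~ Bool
  unify d -> Int ~ Bool -> e
  unify d ~ Bool
  unify Int ~ e
_ _ : Int
  unify Int -> Int ~ Int -> f
  unify Int ~ Int
  unify Int ~ f
_ _ : Int
  unify Int ~ Int
  unify Int ~ Bool
  FAIL: mismatch Int ~ Bool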